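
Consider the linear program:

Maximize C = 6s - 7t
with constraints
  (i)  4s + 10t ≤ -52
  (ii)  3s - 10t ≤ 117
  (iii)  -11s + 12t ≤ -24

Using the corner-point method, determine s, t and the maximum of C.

s = 65/7, t = -312/35, maximum C = 4134/35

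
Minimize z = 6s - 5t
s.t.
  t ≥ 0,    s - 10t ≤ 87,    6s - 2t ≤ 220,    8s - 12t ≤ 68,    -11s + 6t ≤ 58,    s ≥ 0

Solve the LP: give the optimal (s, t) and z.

s = 718/7, t = 1384/7, minimum z = -2612/7

The optimum lies where 6s - 2t = 220 and -11s + 6t = 58.
Solving simultaneously gives s = 718/7, t = 1384/7.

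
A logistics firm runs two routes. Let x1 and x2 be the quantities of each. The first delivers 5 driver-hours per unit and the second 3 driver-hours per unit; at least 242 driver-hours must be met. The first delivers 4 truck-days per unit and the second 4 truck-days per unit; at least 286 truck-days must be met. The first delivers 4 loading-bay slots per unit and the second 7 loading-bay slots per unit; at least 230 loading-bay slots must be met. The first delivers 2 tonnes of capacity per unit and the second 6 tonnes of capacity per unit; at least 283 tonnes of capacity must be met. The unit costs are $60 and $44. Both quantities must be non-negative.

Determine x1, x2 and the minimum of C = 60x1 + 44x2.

Feasible corners and C = 60x1 + 44x2:
  (0, 242/3) → C = 10648/3
  (283/2, 0) → C = 8490
  (55/4, 231/4) → C = 3366
  (73/2, 35) → C = 3730
The feasible region is unbounded (it extends along (0, 1), (1, 0)), but C strictly increases along every unbounded feasible direction, so there is no improving ray and the minimum is attained at a vertex.

The binding constraints are 5x1 + 3x2 = 242 and 4x1 + 4x2 = 286.
Solving simultaneously gives x1 = 55/4, x2 = 231/4.

x1 = 55/4, x2 = 231/4, minimum C = 3366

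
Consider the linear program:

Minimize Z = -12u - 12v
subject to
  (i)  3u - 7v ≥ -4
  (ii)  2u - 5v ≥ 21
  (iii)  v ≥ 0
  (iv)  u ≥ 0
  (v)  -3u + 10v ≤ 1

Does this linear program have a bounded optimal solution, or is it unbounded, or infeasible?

unbounded

From the feasible point (21/2, 0), moving in the direction (10, 3) keeps every constraint satisfied while Z decreases without bound.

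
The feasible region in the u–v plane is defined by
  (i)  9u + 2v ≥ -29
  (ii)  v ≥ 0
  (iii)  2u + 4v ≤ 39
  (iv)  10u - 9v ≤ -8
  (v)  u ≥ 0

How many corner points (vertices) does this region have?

The feasible vertices (each the meet of two boundaries and inside every other half-plane) are:
  (11/2, 7)
  (0, 39/4)
  (0, 8/9)

3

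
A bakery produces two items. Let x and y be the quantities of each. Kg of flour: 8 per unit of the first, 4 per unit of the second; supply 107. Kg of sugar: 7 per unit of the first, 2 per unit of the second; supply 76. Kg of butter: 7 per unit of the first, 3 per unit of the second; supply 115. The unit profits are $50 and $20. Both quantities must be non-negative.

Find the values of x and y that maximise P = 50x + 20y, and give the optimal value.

x = 15/2, y = 47/4, maximum P = 610

Vertices and P = 50x + 20y:
  (0, 0) → P = 0
  (0, 107/4) → P = 535
  (76/7, 0) → P = 3800/7
  (15/2, 47/4) → P = 610

The binding constraints are 8x + 4y = 107 and 7x + 2y = 76.
Solving simultaneously gives x = 15/2, y = 47/4.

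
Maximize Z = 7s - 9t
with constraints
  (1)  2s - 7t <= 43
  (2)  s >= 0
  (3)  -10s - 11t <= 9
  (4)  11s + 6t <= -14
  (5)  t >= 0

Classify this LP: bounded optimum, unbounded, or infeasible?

infeasible

The boundaries 2s - 7t = 43 and t = 0 meet at (43/2, 0), but that point violates 11s + 6t ≤ -14. Every candidate vertex is excluded by some other constraint, so the feasible region is empty.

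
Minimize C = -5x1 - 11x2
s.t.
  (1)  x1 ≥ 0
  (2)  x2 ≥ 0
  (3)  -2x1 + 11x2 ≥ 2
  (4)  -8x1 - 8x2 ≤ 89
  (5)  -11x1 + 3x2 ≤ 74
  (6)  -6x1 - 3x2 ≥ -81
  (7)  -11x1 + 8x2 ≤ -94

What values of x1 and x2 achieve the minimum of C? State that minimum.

Extreme points and C = -5x1 - 11x2:
  (295/24, 29/12) → C = -2113/24
  (10, 2) → C = -72
  (310/27, 109/27) → C = -2749/27

At the optimal vertex, -6x1 - 3x2 = -81 and -11x1 + 8x2 = -94.
Solving simultaneously gives x1 = 310/27, x2 = 109/27.

x1 = 310/27, x2 = 109/27, minimum C = -2749/27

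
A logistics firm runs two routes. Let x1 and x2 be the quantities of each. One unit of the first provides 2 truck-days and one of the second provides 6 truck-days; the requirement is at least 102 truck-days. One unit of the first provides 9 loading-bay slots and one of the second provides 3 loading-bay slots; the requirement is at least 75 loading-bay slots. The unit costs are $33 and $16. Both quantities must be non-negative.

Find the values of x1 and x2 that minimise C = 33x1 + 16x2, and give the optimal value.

x1 = 3, x2 = 16, minimum C = 355

Vertices and C = 33x1 + 16x2:
  (0, 25) → C = 400
  (51, 0) → C = 1683
  (3, 16) → C = 355
The feasible region is unbounded (it extends along (0, 1), (1, 0)), but C strictly increases along every unbounded feasible direction, so there is no improving ray and the minimum is attained at a vertex.

The binding constraints are 2x1 + 6x2 = 102 and 9x1 + 3x2 = 75.
Solving simultaneously gives x1 = 3, x2 = 16.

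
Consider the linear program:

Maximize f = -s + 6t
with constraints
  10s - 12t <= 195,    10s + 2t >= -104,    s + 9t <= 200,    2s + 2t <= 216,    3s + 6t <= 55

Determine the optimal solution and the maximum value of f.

s = -367/27, t = 431/27, maximum f = 2953/27

Feasible corners and f = -s + 6t:
  (-429/70, -299/14) → f = -8541/70
  (305/16, -35/96) → f = -85/4
  (-367/27, 431/27) → f = 2953/27

At the optimal vertex, 10s + 2t = -104 and 3s + 6t = 55.
Solving simultaneously gives s = -367/27, t = 431/27.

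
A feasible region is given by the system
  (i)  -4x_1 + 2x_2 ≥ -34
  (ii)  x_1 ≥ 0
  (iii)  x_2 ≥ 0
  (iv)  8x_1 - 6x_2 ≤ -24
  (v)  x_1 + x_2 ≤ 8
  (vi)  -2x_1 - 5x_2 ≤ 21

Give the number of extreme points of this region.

3

The feasible vertices (each the meet of two boundaries and inside every other half-plane) are:
  (0, 4)
  (0, 8)
  (12/7, 44/7)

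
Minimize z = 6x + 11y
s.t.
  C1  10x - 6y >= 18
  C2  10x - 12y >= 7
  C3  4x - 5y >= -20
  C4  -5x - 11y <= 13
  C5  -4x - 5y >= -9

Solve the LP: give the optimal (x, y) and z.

x = 6/7, y = -11/7, minimum z = -85/7

The binding constraints are 10x - 6y = 18 and -5x - 11y = 13.
Solving simultaneously gives x = 6/7, y = -11/7.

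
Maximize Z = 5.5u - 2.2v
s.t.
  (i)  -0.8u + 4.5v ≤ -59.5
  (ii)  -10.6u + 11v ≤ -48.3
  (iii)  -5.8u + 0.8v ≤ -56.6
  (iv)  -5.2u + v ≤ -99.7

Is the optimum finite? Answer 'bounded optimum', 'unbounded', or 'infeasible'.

From the feasible point (7783/452, -5741/565), moving in the direction (4.5, 0.8) keeps every constraint satisfied while Z increases without bound.

unbounded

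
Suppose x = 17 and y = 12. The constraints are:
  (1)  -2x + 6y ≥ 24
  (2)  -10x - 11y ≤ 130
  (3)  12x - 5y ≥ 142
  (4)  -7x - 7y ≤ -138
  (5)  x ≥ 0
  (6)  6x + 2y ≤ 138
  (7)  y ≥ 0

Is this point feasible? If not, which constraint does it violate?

feasible

(1): 38 ≥ 24 ✓
(2): -302 ≤ 130 ✓
(3): 144 ≥ 142 ✓
(4): -203 ≤ -138 ✓
(5): 17 ≥ 0 ✓
(6): 126 ≤ 138 ✓
(7): 12 ≥ 0 ✓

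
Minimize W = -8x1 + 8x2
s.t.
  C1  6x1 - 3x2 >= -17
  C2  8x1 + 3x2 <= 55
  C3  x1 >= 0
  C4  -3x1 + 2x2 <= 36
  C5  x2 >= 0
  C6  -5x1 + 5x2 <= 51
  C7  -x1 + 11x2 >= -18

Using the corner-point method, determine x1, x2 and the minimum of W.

x1 = 55/8, x2 = 0, minimum W = -55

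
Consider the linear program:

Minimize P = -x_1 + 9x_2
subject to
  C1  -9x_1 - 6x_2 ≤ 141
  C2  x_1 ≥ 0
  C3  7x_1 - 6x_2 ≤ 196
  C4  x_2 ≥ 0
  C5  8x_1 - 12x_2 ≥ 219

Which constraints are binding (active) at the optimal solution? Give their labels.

C3 and C4

Feasible corners and P = -x_1 + 9x_2:
  (28, 0) → P = -28
  (173/6, 35/36) → P = -241/12
  (219/8, 0) → P = -219/8

The minimum is at (28, 0). Substituting into each constraint, equality holds for C3 and C4; the remaining constraints have slack.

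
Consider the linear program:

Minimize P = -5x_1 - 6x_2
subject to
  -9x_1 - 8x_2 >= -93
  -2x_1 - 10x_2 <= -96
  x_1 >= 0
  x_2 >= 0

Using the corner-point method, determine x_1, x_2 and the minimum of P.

x_1 = 0, x_2 = 93/8, minimum P = -279/4

Extreme points and P = -5x_1 - 6x_2:
  (81/37, 339/37) → P = -2439/37
  (0, 93/8) → P = -279/4
  (0, 48/5) → P = -288/5

The optimum lies where -9x_1 - 8x_2 = -93 and x_1 = 0.
Solving simultaneously gives x_1 = 0, x_2 = 93/8.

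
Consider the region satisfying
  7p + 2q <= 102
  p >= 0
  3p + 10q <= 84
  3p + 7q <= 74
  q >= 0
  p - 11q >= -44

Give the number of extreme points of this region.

Of the 15 pairwise boundary intersections, those satisfying every inequality are:
  (213/16, 141/32)
  (102/7, 0)
  (0, 0)
  (0, 4)
  (484/43, 216/43)

5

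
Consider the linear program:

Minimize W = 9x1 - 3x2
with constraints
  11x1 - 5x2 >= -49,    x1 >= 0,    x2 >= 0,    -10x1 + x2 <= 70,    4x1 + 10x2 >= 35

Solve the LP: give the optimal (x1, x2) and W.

Extreme points and W = 9x1 - 3x2:
  (0, 49/5) → W = -147/5
  (0, 7/2) → W = -21/2
  (35/4, 0) → W = 315/4
The feasible region is unbounded (it extends along (5, 11), (1, 0)), but W strictly increases along every unbounded feasible direction, so there is no improving ray and the minimum is attained at a vertex.

The optimum lies where 11x1 - 5x2 = -49 and x1 = 0.
Solving simultaneously gives x1 = 0, x2 = 49/5.

x1 = 0, x2 = 49/5, minimum W = -147/5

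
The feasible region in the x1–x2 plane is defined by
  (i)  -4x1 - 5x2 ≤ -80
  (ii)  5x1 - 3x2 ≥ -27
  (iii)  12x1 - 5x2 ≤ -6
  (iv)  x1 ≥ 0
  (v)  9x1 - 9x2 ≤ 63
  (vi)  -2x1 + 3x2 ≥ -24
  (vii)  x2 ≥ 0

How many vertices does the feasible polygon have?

3

Intersecting each pair of boundary lines and keeping only the points that satisfy every inequality leaves:
  (105/37, 508/37)
  (37/8, 123/10)
  (117/11, 294/11)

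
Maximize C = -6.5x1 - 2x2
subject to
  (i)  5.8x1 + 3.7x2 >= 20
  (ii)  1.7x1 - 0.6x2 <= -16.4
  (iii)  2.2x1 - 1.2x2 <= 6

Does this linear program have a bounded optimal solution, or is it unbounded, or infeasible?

unbounded

From the feasible point (-4868/977, 12912/977), moving in the direction (-3.7, 5.8) keeps every constraint satisfied while C increases without bound.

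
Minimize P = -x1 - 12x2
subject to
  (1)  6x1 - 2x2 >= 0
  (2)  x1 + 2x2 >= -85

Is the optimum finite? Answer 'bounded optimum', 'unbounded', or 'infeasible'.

unbounded

From the feasible point (-85/7, -255/7), moving in the direction (2, 6) keeps every constraint satisfied while P decreases without bound.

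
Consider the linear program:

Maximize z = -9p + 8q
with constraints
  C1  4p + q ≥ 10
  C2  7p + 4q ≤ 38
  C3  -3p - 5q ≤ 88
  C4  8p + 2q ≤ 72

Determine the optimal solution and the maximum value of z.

p = 2/9, q = 82/9, maximum z = 638/9

Extreme points and z = -9p + 8q:
  (2/9, 82/9) → z = 638/9
  (138/17, -382/17) → z = -4298/17
  (106/9, -100/9) → z = -1754/9
  (268/17, -460/17) → z = -6092/17

The optimum lies where 4p + q = 10 and 7p + 4q = 38.
Solving simultaneously gives p = 2/9, q = 82/9.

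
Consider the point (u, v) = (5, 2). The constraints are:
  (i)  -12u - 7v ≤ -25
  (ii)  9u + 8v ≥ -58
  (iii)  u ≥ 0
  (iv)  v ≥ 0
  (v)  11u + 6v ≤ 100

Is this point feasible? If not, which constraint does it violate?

(i): -74 ≤ -25 ✓
(ii): 61 ≥ -58 ✓
(iii): 5 ≥ 0 ✓
(iv): 2 ≥ 0 ✓
(v): 67 ≤ 100 ✓

feasible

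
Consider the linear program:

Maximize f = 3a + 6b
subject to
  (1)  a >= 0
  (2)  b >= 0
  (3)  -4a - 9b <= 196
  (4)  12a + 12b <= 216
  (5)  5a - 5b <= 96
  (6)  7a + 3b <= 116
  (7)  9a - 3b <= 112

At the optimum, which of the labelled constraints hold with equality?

(1) and (4)

Extreme points and f = 3a + 6b:
  (0, 0) → f = 0
  (0, 18) → f = 108
  (112/9, 0) → f = 112/3
  (83/6, 25/6) → f = 133/2

The maximum is at (0, 18). Substituting into each constraint, equality holds for (1) and (4); the remaining constraints have slack.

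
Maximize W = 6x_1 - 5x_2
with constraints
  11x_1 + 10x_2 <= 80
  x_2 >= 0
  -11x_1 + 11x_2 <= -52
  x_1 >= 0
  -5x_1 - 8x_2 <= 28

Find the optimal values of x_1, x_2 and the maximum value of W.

Feasible corners and W = 6x_1 - 5x_2:
  (80/11, 0) → W = 480/11
  (200/33, 4/3) → W = 980/33
  (52/11, 0) → W = 312/11

The binding constraints are 11x_1 + 10x_2 = 80 and x_2 = 0.
Solving simultaneously gives x_1 = 80/11, x_2 = 0.

x_1 = 80/11, x_2 = 0, maximum W = 480/11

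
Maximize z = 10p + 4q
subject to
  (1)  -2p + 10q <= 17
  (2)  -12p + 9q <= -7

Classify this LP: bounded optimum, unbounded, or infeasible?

unbounded

From the feasible point (223/102, 109/51), moving in the direction (10, 2) keeps every constraint satisfied while z increases without bound.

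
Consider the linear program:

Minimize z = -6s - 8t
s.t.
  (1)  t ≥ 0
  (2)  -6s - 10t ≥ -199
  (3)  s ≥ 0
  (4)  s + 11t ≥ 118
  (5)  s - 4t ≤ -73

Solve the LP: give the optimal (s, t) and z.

Feasible corners and z = -6s - 8t:
  (0, 199/10) → z = -796/5
  (33/17, 637/34) → z = -2746/17
  (0, 73/4) → z = -146

s = 33/17, t = 637/34, minimum z = -2746/17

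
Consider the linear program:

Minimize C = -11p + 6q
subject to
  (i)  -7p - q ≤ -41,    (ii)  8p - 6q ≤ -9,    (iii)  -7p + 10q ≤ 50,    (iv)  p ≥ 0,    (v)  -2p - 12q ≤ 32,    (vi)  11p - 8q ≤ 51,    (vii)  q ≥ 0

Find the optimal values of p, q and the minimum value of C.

p = 105/19, q = 337/38, minimum C = -144/19

Corner points and C = -11p + 6q:
  (237/50, 391/50) → C = -261/50
  (360/77, 91/11) → C = -138/77
  (105/19, 337/38) → C = -144/19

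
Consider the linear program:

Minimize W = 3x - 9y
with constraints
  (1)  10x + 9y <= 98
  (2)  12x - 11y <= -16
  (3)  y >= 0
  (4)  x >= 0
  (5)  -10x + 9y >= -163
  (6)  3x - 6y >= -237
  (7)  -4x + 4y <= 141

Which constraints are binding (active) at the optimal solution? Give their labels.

Extreme points and W = 3x - 9y:
  (467/109, 668/109) → W = -4611/109
  (0, 98/9) → W = -98
  (0, 16/11) → W = -144/11

The minimum is at (0, 98/9). Substituting into each constraint, equality holds for (1) and (4); the remaining constraints have slack.

(1) and (4)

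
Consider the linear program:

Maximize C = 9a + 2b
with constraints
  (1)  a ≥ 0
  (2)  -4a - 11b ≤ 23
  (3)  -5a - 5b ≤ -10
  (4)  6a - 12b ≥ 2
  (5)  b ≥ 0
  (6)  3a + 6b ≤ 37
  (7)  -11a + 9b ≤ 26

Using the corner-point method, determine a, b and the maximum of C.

Feasible corners and C = 9a + 2b:
  (13/9, 5/9) → C = 127/9
  (2, 0) → C = 18
  (19/3, 3) → C = 63
  (37/3, 0) → C = 111

The optimum lies where b = 0 and 3a + 6b = 37.
Solving simultaneously gives a = 37/3, b = 0.

a = 37/3, b = 0, maximum C = 111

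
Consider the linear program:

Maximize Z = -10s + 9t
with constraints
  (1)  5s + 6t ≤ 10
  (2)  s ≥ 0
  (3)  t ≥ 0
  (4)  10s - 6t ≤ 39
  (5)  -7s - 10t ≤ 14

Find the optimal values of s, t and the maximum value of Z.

s = 0, t = 5/3, maximum Z = 15

The optimum lies where 5s + 6t = 10 and s = 0.
Solving simultaneously gives s = 0, t = 5/3.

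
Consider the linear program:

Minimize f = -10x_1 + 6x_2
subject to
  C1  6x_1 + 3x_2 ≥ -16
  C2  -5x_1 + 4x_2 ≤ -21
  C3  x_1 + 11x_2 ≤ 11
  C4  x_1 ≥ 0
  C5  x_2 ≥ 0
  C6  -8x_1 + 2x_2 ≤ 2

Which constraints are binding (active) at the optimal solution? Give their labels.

Corner points and f = -10x_1 + 6x_2:
  (275/59, 34/59) → f = -2546/59
  (21/5, 0) → f = -42
  (11, 0) → f = -110

The minimum is at (11, 0). Substituting into each constraint, equality holds for C3 and C5; the remaining constraints have slack.

C3 and C5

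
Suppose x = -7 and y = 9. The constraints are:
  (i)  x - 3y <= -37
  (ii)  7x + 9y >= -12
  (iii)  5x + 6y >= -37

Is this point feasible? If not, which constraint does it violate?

Constraint (i): x - 3y = -34, which is not ≤ -37. All other constraints are satisfied.

not feasible — violates (i)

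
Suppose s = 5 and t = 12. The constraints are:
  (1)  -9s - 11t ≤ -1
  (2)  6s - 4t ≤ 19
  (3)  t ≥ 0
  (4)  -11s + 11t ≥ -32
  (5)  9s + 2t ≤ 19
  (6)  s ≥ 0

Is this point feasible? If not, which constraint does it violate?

Constraint (5): 9s + 2t = 69, which is not ≤ 19. All other constraints are satisfied.

not feasible — violates (5)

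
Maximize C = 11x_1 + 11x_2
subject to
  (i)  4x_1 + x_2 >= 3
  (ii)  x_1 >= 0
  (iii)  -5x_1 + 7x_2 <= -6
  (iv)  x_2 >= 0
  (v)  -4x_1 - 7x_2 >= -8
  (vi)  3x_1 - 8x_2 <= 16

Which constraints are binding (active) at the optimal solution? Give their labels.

Corner points and C = 11x_1 + 11x_2:
  (6/5, 0) → C = 66/5
  (14/9, 16/63) → C = 418/21
  (2, 0) → C = 22

The maximum is at (2, 0). Substituting into each constraint, equality holds for (iv) and (v); the remaining constraints have slack.

(iv) and (v)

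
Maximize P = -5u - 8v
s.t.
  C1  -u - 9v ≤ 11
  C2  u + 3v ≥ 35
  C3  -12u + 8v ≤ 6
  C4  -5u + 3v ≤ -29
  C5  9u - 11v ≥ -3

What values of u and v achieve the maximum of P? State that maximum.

Corner points and P = -5u - 8v:
  (58, -23/3) → P = -686/3
  (32/3, 73/9) → P = -1064/9
  (82/7, 69/7) → P = -962/7
The feasible region is unbounded (it extends along (9, -1), (11, 9)), but P strictly decreases along every unbounded feasible direction, so there is no improving ray and the maximum is attained at a vertex.

u = 32/3, v = 73/9, maximum P = -1064/9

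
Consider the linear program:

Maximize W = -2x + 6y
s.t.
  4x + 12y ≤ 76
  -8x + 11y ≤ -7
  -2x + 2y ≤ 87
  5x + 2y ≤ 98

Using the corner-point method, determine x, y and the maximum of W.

x = 46/7, y = 29/7, maximum W = 82/7

Extreme points and W = -2x + 6y:
  (46/7, 29/7) → W = 82/7
  (256/13, -3/13) → W = -530/13
  (-971/6, -355/3) → W = -1159/3
The feasible region is unbounded (it extends along (-1, -1), (2, -5)), but W strictly decreases along every unbounded feasible direction, so there is no improving ray and the maximum is attained at a vertex.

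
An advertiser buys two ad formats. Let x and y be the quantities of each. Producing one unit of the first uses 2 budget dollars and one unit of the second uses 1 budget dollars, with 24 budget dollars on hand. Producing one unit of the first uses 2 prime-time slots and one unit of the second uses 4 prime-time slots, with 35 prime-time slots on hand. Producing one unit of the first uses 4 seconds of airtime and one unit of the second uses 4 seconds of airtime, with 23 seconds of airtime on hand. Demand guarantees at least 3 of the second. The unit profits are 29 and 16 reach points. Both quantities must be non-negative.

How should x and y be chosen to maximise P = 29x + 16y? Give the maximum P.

Corner points and P = 29x + 16y:
  (0, 23/4) → P = 92
  (0, 3) → P = 48
  (11/4, 3) → P = 511/4

x = 11/4, y = 3, maximum P = 511/4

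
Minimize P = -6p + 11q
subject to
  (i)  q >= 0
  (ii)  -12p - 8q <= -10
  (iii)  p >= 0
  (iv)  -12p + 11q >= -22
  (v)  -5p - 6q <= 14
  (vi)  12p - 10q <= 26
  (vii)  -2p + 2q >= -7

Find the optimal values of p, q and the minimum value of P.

Corner points and P = -6p + 11q:
  (5/6, 0) → P = -5
  (11/6, 0) → P = -11
  (0, 5/4) → P = 55/4
  (11/2, 4) → P = 11
The feasible region is unbounded (it extends along (0, 1), (5, 6)), but P strictly increases along every unbounded feasible direction, so there is no improving ray and the minimum is attained at a vertex.

The binding constraints are q = 0 and -12p + 11q = -22.
Solving simultaneously gives p = 11/6, q = 0.

p = 11/6, q = 0, minimum P = -11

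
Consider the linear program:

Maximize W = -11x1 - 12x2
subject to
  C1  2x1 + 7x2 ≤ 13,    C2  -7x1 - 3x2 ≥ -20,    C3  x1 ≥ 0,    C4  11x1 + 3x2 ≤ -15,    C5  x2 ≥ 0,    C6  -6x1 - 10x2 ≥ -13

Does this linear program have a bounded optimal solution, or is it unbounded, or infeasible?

The boundaries 2x1 + 7x2 = 13 and 11x1 + 3x2 = -15 meet at (-144/71, 173/71), but that point violates x1 ≥ 0. Every candidate vertex is excluded by some other constraint, so the feasible region is empty.

infeasible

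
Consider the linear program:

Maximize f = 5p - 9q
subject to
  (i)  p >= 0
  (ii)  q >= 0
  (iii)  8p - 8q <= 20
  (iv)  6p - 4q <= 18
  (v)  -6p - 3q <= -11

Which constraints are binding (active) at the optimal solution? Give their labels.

Vertices and f = 5p - 9q:
  (0, 11/3) → f = -33
  (5/2, 0) → f = 25/2
  (11/6, 0) → f = 55/6
  (4, 3/2) → f = 13/2
The feasible region is unbounded (it extends along (0, 1), (2, 3)), but f strictly decreases along every unbounded feasible direction, so there is no improving ray and the maximum is attained at a vertex.

The maximum is at (5/2, 0). Substituting into each constraint, equality holds for (ii) and (iii); the remaining constraints have slack.

(ii) and (iii)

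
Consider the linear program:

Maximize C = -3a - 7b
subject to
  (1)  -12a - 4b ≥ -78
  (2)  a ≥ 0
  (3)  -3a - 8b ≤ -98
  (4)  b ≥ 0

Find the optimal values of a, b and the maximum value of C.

a = 0, b = 49/4, maximum C = -343/4

Feasible corners and C = -3a - 7b:
  (0, 39/2) → C = -273/2
  (58/21, 157/14) → C = -1215/14
  (0, 49/4) → C = -343/4

At the optimal vertex, a = 0 and -3a - 8b = -98.
Solving simultaneously gives a = 0, b = 49/4.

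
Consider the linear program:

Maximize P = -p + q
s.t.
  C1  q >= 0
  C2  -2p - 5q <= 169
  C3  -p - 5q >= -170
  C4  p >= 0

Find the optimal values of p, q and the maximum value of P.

p = 0, q = 34, maximum P = 34

Vertices and P = -p + q:
  (170, 0) → P = -170
  (0, 0) → P = 0
  (0, 34) → P = 34

At the optimal vertex, -p - 5q = -170 and p = 0.
Solving simultaneously gives p = 0, q = 34.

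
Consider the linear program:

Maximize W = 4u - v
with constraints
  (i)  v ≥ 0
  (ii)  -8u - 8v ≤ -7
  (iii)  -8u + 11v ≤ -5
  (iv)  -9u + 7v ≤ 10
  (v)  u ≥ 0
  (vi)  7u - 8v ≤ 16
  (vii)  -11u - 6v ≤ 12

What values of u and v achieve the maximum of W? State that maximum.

u = 136/13, v = 93/13, maximum W = 451/13

Vertices and W = 4u - v:
  (7/8, 0) → W = 7/2
  (16/7, 0) → W = 64/7
  (117/152, 2/19) → W = 113/38
  (136/13, 93/13) → W = 451/13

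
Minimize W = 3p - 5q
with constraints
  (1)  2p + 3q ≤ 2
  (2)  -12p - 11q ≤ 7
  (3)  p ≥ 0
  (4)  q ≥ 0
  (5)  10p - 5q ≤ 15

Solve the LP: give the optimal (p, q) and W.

p = 0, q = 2/3, minimum W = -10/3

Feasible corners and W = 3p - 5q:
  (0, 2/3) → W = -10/3
  (1, 0) → W = 3
  (0, 0) → W = 0

The binding constraints are 2p + 3q = 2 and p = 0.
Solving simultaneously gives p = 0, q = 2/3.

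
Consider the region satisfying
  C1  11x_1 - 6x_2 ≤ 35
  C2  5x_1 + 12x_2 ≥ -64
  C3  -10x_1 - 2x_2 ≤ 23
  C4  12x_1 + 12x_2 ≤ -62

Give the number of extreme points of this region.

Intersecting each pair of boundary lines and keeping only the points that satisfy every inequality leaves:
  (2/9, -293/54)
  (4/17, -551/102)
  (-74/55, -105/22)
  (-19/12, -43/12)

4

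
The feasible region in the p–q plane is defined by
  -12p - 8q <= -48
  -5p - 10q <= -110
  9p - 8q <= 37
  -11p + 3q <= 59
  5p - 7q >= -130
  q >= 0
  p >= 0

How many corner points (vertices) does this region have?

The feasible vertices (each the meet of two boundaries and inside every other half-plane) are:
  (125/13, 161/26)
  (0, 11)
  (1299/23, 1355/23)
  (0, 130/7)

4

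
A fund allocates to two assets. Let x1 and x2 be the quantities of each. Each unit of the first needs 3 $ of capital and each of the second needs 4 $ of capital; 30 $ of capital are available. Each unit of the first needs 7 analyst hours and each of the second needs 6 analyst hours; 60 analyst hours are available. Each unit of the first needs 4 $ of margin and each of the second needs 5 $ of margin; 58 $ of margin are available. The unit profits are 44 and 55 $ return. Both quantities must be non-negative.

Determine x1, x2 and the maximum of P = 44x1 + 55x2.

x1 = 6, x2 = 3, maximum P = 429

Extreme points and P = 44x1 + 55x2:
  (0, 0) → P = 0
  (0, 15/2) → P = 825/2
  (60/7, 0) → P = 2640/7
  (6, 3) → P = 429

At the optimal vertex, 3x1 + 4x2 = 30 and 7x1 + 6x2 = 60.
Solving simultaneously gives x1 = 6, x2 = 3.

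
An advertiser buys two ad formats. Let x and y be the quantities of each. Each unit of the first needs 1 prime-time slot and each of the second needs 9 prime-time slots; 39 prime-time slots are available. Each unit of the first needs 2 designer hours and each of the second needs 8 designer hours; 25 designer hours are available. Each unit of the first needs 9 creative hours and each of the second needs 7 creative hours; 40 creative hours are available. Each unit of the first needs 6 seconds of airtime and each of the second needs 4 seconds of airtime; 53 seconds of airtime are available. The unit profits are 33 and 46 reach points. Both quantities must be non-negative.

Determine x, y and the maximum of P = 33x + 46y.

At the optimal vertex, 2x + 8y = 25 and 9x + 7y = 40.
Solving simultaneously gives x = 5/2, y = 5/2.

x = 5/2, y = 5/2, maximum P = 395/2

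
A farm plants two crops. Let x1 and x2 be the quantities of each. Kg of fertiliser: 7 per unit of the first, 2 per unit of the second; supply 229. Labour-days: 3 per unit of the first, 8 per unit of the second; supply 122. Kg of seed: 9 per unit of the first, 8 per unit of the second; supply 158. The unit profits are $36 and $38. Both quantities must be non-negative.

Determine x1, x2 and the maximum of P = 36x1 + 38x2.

Corner points and P = 36x1 + 38x2:
  (0, 0) → P = 0
  (0, 61/4) → P = 1159/2
  (158/9, 0) → P = 632
  (6, 13) → P = 710

x1 = 6, x2 = 13, maximum P = 710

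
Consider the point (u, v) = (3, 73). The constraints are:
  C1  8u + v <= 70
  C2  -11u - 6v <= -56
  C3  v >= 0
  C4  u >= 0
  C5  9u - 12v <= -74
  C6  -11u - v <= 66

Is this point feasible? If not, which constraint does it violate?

not feasible — violates C1

Constraint C1: 8u + v = 97, which is not ≤ 70. All other constraints are satisfied.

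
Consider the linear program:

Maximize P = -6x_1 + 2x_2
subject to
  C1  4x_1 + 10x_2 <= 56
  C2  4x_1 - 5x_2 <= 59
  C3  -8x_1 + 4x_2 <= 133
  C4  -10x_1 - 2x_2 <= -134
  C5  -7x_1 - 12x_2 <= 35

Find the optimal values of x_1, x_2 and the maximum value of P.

x_1 = 307/23, x_2 = 6/23, maximum P = -1830/23

The optimum lies where 4x_1 + 10x_2 = 56 and -10x_1 - 2x_2 = -134.
Solving simultaneously gives x_1 = 307/23, x_2 = 6/23.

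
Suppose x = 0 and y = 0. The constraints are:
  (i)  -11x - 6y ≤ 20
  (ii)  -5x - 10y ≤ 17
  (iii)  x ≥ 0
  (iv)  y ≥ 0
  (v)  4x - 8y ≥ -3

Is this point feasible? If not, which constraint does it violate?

(i): 0 ≤ 20 ✓
(ii): 0 ≤ 17 ✓
(iii): 0 ≥ 0 ✓
(iv): 0 ≥ 0 ✓
(v): 0 ≥ -3 ✓

feasible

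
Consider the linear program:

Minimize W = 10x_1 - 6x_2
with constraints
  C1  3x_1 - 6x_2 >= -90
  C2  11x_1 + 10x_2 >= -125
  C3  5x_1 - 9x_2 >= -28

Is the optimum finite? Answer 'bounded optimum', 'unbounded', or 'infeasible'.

bounded optimum

Vertices and W = 10x_1 - 6x_2:
  (214, 122) → W = 1408
  (-1405/149, -317/149) → W = -12148/149
The feasible region has finitely many vertices and no improving ray; the minimum is -12148/149 at (-1405/149, -317/149).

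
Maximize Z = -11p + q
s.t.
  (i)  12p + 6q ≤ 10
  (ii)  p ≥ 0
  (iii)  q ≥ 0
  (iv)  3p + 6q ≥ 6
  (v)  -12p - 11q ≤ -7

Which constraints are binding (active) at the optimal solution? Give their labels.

Feasible corners and Z = -11p + q:
  (0, 5/3) → Z = 5/3
  (4/9, 7/9) → Z = -37/9
  (0, 1) → Z = 1

The maximum is at (0, 5/3). Substituting into each constraint, equality holds for (i) and (ii); the remaining constraints have slack.

(i) and (ii)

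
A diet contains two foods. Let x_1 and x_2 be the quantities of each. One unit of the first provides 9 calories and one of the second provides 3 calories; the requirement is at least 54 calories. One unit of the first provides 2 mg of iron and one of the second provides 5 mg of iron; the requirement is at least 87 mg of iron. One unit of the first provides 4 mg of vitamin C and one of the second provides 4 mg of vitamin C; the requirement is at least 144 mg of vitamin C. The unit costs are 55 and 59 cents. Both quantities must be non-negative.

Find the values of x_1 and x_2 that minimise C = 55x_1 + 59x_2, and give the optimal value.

x_1 = 31, x_2 = 5, minimum C = 2000

Vertices and C = 55x_1 + 59x_2:
  (0, 36) → C = 2124
  (87/2, 0) → C = 4785/2
  (31, 5) → C = 2000
The feasible region is unbounded (it extends along (0, 1), (1, 0)), but C strictly increases along every unbounded feasible direction, so there is no improving ray and the minimum is attained at a vertex.

The optimum lies where 2x_1 + 5x_2 = 87 and 4x_1 + 4x_2 = 144.
Solving simultaneously gives x_1 = 31, x_2 = 5.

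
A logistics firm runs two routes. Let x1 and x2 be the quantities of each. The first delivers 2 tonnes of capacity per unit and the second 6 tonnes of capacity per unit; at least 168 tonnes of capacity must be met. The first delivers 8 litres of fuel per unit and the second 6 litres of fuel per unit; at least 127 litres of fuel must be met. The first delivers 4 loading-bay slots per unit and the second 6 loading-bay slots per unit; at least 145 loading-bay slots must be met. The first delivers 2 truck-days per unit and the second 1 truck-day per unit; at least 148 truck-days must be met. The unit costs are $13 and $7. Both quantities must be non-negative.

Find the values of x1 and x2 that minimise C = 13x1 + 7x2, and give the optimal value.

x1 = 72, x2 = 4, minimum C = 964

Feasible corners and C = 13x1 + 7x2:
  (0, 148) → C = 1036
  (84, 0) → C = 1092
  (72, 4) → C = 964
The feasible region is unbounded (it extends along (0, 1), (1, 0)), but C strictly increases along every unbounded feasible direction, so there is no improving ray and the minimum is attained at a vertex.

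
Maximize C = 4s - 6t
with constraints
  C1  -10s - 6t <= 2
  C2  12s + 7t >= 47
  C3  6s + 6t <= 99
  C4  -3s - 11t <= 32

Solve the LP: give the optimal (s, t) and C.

s = 427/16, t = -163/16, maximum C = 1343/8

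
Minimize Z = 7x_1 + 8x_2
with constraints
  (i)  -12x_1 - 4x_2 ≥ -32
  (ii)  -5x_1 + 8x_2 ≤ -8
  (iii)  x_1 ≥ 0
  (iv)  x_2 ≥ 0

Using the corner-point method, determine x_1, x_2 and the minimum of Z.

Vertices and Z = 7x_1 + 8x_2:
  (72/29, 16/29) → Z = 632/29
  (8/3, 0) → Z = 56/3
  (8/5, 0) → Z = 56/5

The optimum lies where -5x_1 + 8x_2 = -8 and x_2 = 0.
Solving simultaneously gives x_1 = 8/5, x_2 = 0.

x_1 = 8/5, x_2 = 0, minimum Z = 56/5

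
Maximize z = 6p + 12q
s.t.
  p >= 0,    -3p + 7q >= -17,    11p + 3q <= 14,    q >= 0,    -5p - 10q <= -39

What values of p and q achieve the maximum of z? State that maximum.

p = 0, q = 14/3, maximum z = 56

Corner points and z = 6p + 12q:
  (0, 14/3) → z = 56
  (0, 39/10) → z = 234/5
  (23/95, 359/95) → z = 234/5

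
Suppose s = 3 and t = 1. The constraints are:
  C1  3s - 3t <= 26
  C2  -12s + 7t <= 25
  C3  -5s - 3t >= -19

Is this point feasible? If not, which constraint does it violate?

C1: 6 ≤ 26 ✓
C2: -29 ≤ 25 ✓
C3: -18 ≥ -19 ✓

feasible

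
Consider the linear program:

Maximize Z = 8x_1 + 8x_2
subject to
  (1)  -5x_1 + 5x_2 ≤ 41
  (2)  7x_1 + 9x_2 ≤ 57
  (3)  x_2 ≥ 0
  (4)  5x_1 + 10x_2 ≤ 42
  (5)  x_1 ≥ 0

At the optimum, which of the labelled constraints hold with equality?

Feasible corners and Z = 8x_1 + 8x_2:
  (57/7, 0) → Z = 456/7
  (192/25, 9/25) → Z = 1608/25
  (0, 0) → Z = 0
  (0, 21/5) → Z = 168/5

The maximum is at (57/7, 0). Substituting into each constraint, equality holds for (2) and (3); the remaining constraints have slack.

(2) and (3)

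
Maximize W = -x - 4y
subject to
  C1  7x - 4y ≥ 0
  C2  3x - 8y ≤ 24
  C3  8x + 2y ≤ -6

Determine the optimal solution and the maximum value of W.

x = -24/11, y = -42/11, maximum W = 192/11

Vertices and W = -x - 4y:
  (-24/11, -42/11) → W = 192/11
  (-12/23, -21/23) → W = 96/23
  (0, -3) → W = 12

The binding constraints are 7x - 4y = 0 and 3x - 8y = 24.
Solving simultaneously gives x = -24/11, y = -42/11.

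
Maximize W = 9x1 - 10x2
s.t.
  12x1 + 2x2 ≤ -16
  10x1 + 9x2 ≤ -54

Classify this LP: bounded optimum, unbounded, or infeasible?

unbounded

From the feasible point (-9/22, -61/11), moving in the direction (2, -12) keeps every constraint satisfied while W increases without bound.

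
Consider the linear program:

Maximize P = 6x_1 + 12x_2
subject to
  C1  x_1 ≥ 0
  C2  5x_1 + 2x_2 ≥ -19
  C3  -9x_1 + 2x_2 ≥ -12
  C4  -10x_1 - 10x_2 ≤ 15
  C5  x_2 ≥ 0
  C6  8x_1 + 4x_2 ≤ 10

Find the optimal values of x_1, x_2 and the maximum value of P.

x_1 = 0, x_2 = 5/2, maximum P = 30

Extreme points and P = 6x_1 + 12x_2:
  (0, 0) → P = 0
  (0, 5/2) → P = 30
  (5/4, 0) → P = 15/2

The optimum lies where x_1 = 0 and 8x_1 + 4x_2 = 10.
Solving simultaneously gives x_1 = 0, x_2 = 5/2.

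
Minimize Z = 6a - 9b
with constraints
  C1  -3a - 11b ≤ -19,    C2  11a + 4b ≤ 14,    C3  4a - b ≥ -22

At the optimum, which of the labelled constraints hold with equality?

C2 and C3

Extreme points and Z = 6a - 9b:
  (78/109, 167/109) → Z = -1035/109
  (-223/47, 142/47) → Z = -2616/47
  (-74/27, 298/27) → Z = -1042/9

The minimum is at (-74/27, 298/27). Substituting into each constraint, equality holds for C2 and C3; the remaining constraints have slack.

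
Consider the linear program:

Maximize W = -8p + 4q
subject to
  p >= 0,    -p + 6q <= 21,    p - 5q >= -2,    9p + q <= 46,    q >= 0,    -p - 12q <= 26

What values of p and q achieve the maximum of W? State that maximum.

Extreme points and W = -8p + 4q:
  (0, 2/5) → W = 8/5
  (0, 0) → W = 0
  (114/23, 32/23) → W = -784/23
  (46/9, 0) → W = -368/9

p = 0, q = 2/5, maximum W = 8/5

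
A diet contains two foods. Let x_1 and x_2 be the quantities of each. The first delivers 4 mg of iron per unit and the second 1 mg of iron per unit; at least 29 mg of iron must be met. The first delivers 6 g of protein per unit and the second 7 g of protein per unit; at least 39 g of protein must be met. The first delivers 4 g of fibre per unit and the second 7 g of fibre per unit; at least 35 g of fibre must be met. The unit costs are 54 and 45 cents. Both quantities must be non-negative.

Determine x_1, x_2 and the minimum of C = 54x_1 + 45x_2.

x_1 = 7, x_2 = 1, minimum C = 423

Feasible corners and C = 54x_1 + 45x_2:
  (0, 29) → C = 1305
  (35/4, 0) → C = 945/2
  (7, 1) → C = 423
The feasible region is unbounded (it extends along (0, 1), (1, 0)), but C strictly increases along every unbounded feasible direction, so there is no improving ray and the minimum is attained at a vertex.

At the optimal vertex, 4x_1 + x_2 = 29 and 4x_1 + 7x_2 = 35.
Solving simultaneously gives x_1 = 7, x_2 = 1.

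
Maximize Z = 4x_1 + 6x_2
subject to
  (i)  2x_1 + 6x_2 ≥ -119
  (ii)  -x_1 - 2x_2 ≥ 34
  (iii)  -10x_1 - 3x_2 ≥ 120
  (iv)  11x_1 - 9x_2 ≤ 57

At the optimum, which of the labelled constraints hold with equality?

Corner points and Z = 4x_1 + 6x_2:
  (-243/28, -1423/84) → Z = -1909/14
  (-138/17, -220/17) → Z = -1872/17
  (-303/41, -630/41) → Z = -4992/41
The feasible region is unbounded (it extends along (-2, 1), (-3, 1)), but Z strictly decreases along every unbounded feasible direction, so there is no improving ray and the maximum is attained at a vertex.

The maximum is at (-138/17, -220/17). Substituting into each constraint, equality holds for (ii) and (iii); the remaining constraints have slack.

(ii) and (iii)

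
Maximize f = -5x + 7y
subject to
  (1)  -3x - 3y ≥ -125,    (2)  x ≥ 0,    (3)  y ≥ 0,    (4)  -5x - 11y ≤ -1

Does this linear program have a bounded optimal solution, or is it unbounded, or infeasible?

Vertices and f = -5x + 7y:
  (0, 125/3) → f = 875/3
  (125/3, 0) → f = -625/3
  (0, 1/11) → f = 7/11
  (1/5, 0) → f = -1
The feasible region has finitely many vertices and no improving ray; the maximum is 875/3 at (0, 125/3).

bounded optimum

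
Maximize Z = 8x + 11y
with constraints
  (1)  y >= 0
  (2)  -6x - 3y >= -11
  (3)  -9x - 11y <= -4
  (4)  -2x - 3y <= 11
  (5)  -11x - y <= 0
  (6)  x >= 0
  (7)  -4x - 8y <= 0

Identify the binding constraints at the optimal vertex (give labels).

Extreme points and Z = 8x + 11y:
  (11/6, 0) → Z = 44/3
  (4/9, 0) → Z = 32/9
  (0, 11/3) → Z = 121/3
  (0, 4/11) → Z = 4

The maximum is at (0, 11/3). Substituting into each constraint, equality holds for (2) and (6); the remaining constraints have slack.

(2) and (6)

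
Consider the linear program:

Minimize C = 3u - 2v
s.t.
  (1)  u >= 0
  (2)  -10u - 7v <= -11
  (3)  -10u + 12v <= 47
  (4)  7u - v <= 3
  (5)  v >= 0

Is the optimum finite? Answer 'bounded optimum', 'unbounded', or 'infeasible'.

Feasible corners and C = 3u - 2v:
  (0, 11/7) → C = -22/7
  (0, 47/12) → C = -47/6
  (32/59, 47/59) → C = 2/59
  (83/74, 359/74) → C = -469/74
The feasible region has finitely many vertices and no improving ray; the minimum is -47/6 at (0, 47/12).

bounded optimum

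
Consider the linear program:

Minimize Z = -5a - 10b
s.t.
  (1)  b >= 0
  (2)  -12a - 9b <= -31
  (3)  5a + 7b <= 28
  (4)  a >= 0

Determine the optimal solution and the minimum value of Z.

a = 0, b = 4, minimum Z = -40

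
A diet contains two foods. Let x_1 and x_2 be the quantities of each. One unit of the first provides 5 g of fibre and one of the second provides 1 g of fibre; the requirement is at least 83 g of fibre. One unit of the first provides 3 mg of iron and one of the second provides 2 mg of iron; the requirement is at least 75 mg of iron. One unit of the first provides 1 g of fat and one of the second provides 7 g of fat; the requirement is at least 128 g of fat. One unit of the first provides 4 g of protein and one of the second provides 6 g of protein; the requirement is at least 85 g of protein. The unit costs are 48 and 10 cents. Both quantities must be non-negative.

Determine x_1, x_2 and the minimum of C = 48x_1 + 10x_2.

Extreme points and C = 48x_1 + 10x_2:
  (0, 83) → C = 830
  (128, 0) → C = 6144
  (13, 18) → C = 804
  (269/19, 309/19) → C = 16002/19
The feasible region is unbounded (it extends along (0, 1), (1, 0)), but C strictly increases along every unbounded feasible direction, so there is no improving ray and the minimum is attained at a vertex.

x_1 = 13, x_2 = 18, minimum C = 804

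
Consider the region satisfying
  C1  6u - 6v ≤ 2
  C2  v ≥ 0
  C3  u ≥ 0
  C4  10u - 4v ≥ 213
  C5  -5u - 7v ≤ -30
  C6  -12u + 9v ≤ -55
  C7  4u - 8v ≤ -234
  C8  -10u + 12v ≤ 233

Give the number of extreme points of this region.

4

Intersecting each pair of boundary lines and keeping only the points that satisfy every inequality leaves:
  (355/6, 353/6)
  (237/2, 709/6)
  (1273/30, 757/15)
  (919/18, 1673/27)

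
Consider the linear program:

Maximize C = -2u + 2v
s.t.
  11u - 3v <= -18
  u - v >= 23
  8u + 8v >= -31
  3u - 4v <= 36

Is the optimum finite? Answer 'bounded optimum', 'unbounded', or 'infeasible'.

infeasible

The boundaries 11u - 3v = -18 and 8u + 8v = -31 meet at (-237/112, -197/112), but that point violates u - v ≥ 23. Every candidate vertex is excluded by some other constraint, so the feasible region is empty.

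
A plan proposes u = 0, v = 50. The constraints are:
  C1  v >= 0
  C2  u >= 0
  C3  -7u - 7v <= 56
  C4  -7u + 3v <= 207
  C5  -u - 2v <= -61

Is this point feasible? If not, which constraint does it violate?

C1: 50 ≥ 0 ✓
C2: 0 ≥ 0 ✓
C3: -350 ≤ 56 ✓
C4: 150 ≤ 207 ✓
C5: -100 ≤ -61 ✓

feasible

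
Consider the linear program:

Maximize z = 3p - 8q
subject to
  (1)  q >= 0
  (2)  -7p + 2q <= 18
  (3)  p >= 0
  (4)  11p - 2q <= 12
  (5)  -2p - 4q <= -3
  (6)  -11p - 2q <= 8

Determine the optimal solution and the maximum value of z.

Extreme points and z = 3p - 8q:
  (0, 9) → z = -72
  (15/2, 141/4) → z = -519/2
  (0, 3/4) → z = -6
  (9/8, 3/16) → z = 15/8

The optimum lies where 11p - 2q = 12 and -2p - 4q = -3.
Solving simultaneously gives p = 9/8, q = 3/16.

p = 9/8, q = 3/16, maximum z = 15/8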